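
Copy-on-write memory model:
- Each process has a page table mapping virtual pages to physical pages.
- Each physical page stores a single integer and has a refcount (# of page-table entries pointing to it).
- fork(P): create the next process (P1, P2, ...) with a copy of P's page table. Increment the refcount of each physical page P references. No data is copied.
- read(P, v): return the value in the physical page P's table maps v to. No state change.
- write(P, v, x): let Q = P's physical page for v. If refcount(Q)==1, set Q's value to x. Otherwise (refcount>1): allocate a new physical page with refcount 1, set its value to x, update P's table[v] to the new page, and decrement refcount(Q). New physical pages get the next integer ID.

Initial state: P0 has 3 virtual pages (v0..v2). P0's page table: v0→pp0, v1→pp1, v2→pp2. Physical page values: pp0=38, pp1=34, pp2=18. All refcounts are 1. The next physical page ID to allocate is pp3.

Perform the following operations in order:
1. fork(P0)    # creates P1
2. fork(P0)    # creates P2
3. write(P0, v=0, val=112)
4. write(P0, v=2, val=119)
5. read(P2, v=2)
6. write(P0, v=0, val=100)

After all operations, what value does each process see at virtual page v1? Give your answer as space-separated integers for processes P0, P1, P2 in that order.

Answer: 34 34 34

Derivation:
Op 1: fork(P0) -> P1. 3 ppages; refcounts: pp0:2 pp1:2 pp2:2
Op 2: fork(P0) -> P2. 3 ppages; refcounts: pp0:3 pp1:3 pp2:3
Op 3: write(P0, v0, 112). refcount(pp0)=3>1 -> COPY to pp3. 4 ppages; refcounts: pp0:2 pp1:3 pp2:3 pp3:1
Op 4: write(P0, v2, 119). refcount(pp2)=3>1 -> COPY to pp4. 5 ppages; refcounts: pp0:2 pp1:3 pp2:2 pp3:1 pp4:1
Op 5: read(P2, v2) -> 18. No state change.
Op 6: write(P0, v0, 100). refcount(pp3)=1 -> write in place. 5 ppages; refcounts: pp0:2 pp1:3 pp2:2 pp3:1 pp4:1
P0: v1 -> pp1 = 34
P1: v1 -> pp1 = 34
P2: v1 -> pp1 = 34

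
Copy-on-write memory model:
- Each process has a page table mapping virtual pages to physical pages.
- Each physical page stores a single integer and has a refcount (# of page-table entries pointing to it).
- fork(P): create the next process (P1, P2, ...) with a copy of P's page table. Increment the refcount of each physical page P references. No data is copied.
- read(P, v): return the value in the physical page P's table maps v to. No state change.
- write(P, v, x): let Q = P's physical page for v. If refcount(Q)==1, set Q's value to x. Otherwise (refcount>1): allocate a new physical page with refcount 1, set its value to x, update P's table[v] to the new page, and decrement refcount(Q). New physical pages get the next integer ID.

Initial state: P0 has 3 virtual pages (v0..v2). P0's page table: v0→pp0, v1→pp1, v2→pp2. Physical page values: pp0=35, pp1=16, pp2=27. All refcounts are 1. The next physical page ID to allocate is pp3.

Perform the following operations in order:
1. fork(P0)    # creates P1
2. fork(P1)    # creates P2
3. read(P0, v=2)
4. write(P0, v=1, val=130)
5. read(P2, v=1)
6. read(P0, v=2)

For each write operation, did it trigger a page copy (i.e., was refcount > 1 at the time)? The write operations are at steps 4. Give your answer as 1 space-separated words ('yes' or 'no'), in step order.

Op 1: fork(P0) -> P1. 3 ppages; refcounts: pp0:2 pp1:2 pp2:2
Op 2: fork(P1) -> P2. 3 ppages; refcounts: pp0:3 pp1:3 pp2:3
Op 3: read(P0, v2) -> 27. No state change.
Op 4: write(P0, v1, 130). refcount(pp1)=3>1 -> COPY to pp3. 4 ppages; refcounts: pp0:3 pp1:2 pp2:3 pp3:1
Op 5: read(P2, v1) -> 16. No state change.
Op 6: read(P0, v2) -> 27. No state change.

yes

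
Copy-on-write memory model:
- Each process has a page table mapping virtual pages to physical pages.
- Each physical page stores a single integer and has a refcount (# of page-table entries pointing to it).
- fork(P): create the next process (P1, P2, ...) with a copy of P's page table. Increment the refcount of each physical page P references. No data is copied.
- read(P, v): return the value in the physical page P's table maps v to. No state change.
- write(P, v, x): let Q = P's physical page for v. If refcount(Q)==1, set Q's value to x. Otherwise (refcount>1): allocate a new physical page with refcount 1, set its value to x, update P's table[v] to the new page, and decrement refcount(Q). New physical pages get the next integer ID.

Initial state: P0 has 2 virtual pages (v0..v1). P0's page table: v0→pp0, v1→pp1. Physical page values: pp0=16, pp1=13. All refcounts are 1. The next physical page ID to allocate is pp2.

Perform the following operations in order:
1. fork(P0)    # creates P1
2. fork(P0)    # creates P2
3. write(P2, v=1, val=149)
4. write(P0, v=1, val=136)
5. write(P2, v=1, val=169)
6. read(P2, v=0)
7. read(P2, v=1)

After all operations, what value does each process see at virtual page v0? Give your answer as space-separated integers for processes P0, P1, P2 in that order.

Answer: 16 16 16

Derivation:
Op 1: fork(P0) -> P1. 2 ppages; refcounts: pp0:2 pp1:2
Op 2: fork(P0) -> P2. 2 ppages; refcounts: pp0:3 pp1:3
Op 3: write(P2, v1, 149). refcount(pp1)=3>1 -> COPY to pp2. 3 ppages; refcounts: pp0:3 pp1:2 pp2:1
Op 4: write(P0, v1, 136). refcount(pp1)=2>1 -> COPY to pp3. 4 ppages; refcounts: pp0:3 pp1:1 pp2:1 pp3:1
Op 5: write(P2, v1, 169). refcount(pp2)=1 -> write in place. 4 ppages; refcounts: pp0:3 pp1:1 pp2:1 pp3:1
Op 6: read(P2, v0) -> 16. No state change.
Op 7: read(P2, v1) -> 169. No state change.
P0: v0 -> pp0 = 16
P1: v0 -> pp0 = 16
P2: v0 -> pp0 = 16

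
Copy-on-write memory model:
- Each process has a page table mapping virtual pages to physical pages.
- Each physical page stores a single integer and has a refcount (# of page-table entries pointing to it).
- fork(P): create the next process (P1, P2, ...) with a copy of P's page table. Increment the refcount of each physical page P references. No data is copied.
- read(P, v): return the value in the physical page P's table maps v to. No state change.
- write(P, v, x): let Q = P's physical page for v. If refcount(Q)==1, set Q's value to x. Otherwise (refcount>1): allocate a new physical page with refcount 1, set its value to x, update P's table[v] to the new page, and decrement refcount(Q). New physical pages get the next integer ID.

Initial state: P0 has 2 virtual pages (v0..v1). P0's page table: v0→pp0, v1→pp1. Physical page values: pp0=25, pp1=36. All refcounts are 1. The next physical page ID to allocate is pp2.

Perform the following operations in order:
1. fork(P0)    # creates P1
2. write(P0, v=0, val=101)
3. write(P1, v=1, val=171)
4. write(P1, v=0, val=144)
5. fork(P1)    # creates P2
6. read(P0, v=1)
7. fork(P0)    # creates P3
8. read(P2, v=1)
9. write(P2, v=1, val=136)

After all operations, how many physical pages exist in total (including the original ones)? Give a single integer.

Op 1: fork(P0) -> P1. 2 ppages; refcounts: pp0:2 pp1:2
Op 2: write(P0, v0, 101). refcount(pp0)=2>1 -> COPY to pp2. 3 ppages; refcounts: pp0:1 pp1:2 pp2:1
Op 3: write(P1, v1, 171). refcount(pp1)=2>1 -> COPY to pp3. 4 ppages; refcounts: pp0:1 pp1:1 pp2:1 pp3:1
Op 4: write(P1, v0, 144). refcount(pp0)=1 -> write in place. 4 ppages; refcounts: pp0:1 pp1:1 pp2:1 pp3:1
Op 5: fork(P1) -> P2. 4 ppages; refcounts: pp0:2 pp1:1 pp2:1 pp3:2
Op 6: read(P0, v1) -> 36. No state change.
Op 7: fork(P0) -> P3. 4 ppages; refcounts: pp0:2 pp1:2 pp2:2 pp3:2
Op 8: read(P2, v1) -> 171. No state change.
Op 9: write(P2, v1, 136). refcount(pp3)=2>1 -> COPY to pp4. 5 ppages; refcounts: pp0:2 pp1:2 pp2:2 pp3:1 pp4:1

Answer: 5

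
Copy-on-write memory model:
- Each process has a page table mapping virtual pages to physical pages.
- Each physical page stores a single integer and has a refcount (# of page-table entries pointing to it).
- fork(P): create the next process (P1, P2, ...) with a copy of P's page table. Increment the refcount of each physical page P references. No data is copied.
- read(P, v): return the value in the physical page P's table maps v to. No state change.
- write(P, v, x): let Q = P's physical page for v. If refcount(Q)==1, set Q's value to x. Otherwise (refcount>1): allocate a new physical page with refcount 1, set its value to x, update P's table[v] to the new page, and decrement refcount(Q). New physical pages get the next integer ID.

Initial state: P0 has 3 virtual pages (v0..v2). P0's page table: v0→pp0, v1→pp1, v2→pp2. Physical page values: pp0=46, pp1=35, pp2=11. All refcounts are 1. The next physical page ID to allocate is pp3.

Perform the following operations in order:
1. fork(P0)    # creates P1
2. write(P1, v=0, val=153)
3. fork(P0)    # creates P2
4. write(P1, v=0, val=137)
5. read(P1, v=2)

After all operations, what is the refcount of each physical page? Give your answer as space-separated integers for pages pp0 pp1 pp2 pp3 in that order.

Op 1: fork(P0) -> P1. 3 ppages; refcounts: pp0:2 pp1:2 pp2:2
Op 2: write(P1, v0, 153). refcount(pp0)=2>1 -> COPY to pp3. 4 ppages; refcounts: pp0:1 pp1:2 pp2:2 pp3:1
Op 3: fork(P0) -> P2. 4 ppages; refcounts: pp0:2 pp1:3 pp2:3 pp3:1
Op 4: write(P1, v0, 137). refcount(pp3)=1 -> write in place. 4 ppages; refcounts: pp0:2 pp1:3 pp2:3 pp3:1
Op 5: read(P1, v2) -> 11. No state change.

Answer: 2 3 3 1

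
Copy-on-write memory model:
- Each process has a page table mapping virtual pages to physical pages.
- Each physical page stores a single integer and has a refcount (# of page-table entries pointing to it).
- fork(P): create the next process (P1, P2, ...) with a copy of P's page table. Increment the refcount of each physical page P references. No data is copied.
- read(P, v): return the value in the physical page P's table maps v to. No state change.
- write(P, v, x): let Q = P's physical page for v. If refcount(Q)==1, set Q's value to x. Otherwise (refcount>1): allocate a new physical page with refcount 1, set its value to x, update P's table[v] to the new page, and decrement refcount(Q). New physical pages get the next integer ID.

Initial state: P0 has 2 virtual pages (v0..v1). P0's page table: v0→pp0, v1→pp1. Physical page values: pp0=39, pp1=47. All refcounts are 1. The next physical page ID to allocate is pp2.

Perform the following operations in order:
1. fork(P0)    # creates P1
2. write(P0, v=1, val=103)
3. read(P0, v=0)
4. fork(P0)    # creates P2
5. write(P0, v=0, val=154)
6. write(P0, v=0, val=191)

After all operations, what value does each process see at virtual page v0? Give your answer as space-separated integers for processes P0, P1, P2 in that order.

Op 1: fork(P0) -> P1. 2 ppages; refcounts: pp0:2 pp1:2
Op 2: write(P0, v1, 103). refcount(pp1)=2>1 -> COPY to pp2. 3 ppages; refcounts: pp0:2 pp1:1 pp2:1
Op 3: read(P0, v0) -> 39. No state change.
Op 4: fork(P0) -> P2. 3 ppages; refcounts: pp0:3 pp1:1 pp2:2
Op 5: write(P0, v0, 154). refcount(pp0)=3>1 -> COPY to pp3. 4 ppages; refcounts: pp0:2 pp1:1 pp2:2 pp3:1
Op 6: write(P0, v0, 191). refcount(pp3)=1 -> write in place. 4 ppages; refcounts: pp0:2 pp1:1 pp2:2 pp3:1
P0: v0 -> pp3 = 191
P1: v0 -> pp0 = 39
P2: v0 -> pp0 = 39

Answer: 191 39 39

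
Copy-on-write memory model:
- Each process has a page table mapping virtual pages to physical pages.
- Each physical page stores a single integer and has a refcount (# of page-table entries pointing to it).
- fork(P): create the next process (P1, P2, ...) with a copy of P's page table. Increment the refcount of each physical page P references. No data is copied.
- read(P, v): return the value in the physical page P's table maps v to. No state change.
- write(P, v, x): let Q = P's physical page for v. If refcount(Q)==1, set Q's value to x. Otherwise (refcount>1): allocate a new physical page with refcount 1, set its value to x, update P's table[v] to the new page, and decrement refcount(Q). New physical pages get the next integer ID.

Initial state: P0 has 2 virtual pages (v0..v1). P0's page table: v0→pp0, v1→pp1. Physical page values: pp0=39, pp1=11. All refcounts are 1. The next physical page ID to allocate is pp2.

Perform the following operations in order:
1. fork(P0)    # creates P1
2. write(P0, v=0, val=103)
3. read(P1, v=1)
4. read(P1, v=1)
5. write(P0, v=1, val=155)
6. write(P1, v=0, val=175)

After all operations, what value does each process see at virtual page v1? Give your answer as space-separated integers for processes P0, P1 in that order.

Op 1: fork(P0) -> P1. 2 ppages; refcounts: pp0:2 pp1:2
Op 2: write(P0, v0, 103). refcount(pp0)=2>1 -> COPY to pp2. 3 ppages; refcounts: pp0:1 pp1:2 pp2:1
Op 3: read(P1, v1) -> 11. No state change.
Op 4: read(P1, v1) -> 11. No state change.
Op 5: write(P0, v1, 155). refcount(pp1)=2>1 -> COPY to pp3. 4 ppages; refcounts: pp0:1 pp1:1 pp2:1 pp3:1
Op 6: write(P1, v0, 175). refcount(pp0)=1 -> write in place. 4 ppages; refcounts: pp0:1 pp1:1 pp2:1 pp3:1
P0: v1 -> pp3 = 155
P1: v1 -> pp1 = 11

Answer: 155 11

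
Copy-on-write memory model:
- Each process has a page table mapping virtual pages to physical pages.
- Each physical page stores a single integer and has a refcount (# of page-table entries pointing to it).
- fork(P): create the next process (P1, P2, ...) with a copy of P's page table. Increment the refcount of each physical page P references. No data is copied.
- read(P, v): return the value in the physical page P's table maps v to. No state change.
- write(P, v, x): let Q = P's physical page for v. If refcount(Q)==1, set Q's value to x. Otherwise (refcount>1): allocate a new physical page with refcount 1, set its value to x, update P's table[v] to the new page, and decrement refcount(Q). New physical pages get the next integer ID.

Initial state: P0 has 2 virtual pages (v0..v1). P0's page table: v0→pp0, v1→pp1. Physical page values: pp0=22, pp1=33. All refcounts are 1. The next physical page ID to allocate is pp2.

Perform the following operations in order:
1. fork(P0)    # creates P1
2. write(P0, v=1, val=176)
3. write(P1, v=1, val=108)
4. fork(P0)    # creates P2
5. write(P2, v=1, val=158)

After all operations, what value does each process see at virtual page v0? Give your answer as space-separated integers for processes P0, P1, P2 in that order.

Op 1: fork(P0) -> P1. 2 ppages; refcounts: pp0:2 pp1:2
Op 2: write(P0, v1, 176). refcount(pp1)=2>1 -> COPY to pp2. 3 ppages; refcounts: pp0:2 pp1:1 pp2:1
Op 3: write(P1, v1, 108). refcount(pp1)=1 -> write in place. 3 ppages; refcounts: pp0:2 pp1:1 pp2:1
Op 4: fork(P0) -> P2. 3 ppages; refcounts: pp0:3 pp1:1 pp2:2
Op 5: write(P2, v1, 158). refcount(pp2)=2>1 -> COPY to pp3. 4 ppages; refcounts: pp0:3 pp1:1 pp2:1 pp3:1
P0: v0 -> pp0 = 22
P1: v0 -> pp0 = 22
P2: v0 -> pp0 = 22

Answer: 22 22 22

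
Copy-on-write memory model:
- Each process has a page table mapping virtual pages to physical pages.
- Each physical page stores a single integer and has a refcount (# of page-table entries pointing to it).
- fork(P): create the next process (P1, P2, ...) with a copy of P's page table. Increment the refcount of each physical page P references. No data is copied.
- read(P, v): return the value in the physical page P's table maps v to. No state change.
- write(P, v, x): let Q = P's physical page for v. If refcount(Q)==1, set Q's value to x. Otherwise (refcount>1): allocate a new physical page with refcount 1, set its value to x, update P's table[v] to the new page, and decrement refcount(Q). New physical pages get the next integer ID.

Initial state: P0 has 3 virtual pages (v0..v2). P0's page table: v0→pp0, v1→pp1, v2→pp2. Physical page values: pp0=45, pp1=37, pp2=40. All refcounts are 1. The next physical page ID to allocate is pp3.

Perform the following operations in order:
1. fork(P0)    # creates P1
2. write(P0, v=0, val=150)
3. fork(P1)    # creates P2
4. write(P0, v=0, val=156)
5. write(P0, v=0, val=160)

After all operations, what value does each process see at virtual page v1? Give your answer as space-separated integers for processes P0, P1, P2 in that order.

Op 1: fork(P0) -> P1. 3 ppages; refcounts: pp0:2 pp1:2 pp2:2
Op 2: write(P0, v0, 150). refcount(pp0)=2>1 -> COPY to pp3. 4 ppages; refcounts: pp0:1 pp1:2 pp2:2 pp3:1
Op 3: fork(P1) -> P2. 4 ppages; refcounts: pp0:2 pp1:3 pp2:3 pp3:1
Op 4: write(P0, v0, 156). refcount(pp3)=1 -> write in place. 4 ppages; refcounts: pp0:2 pp1:3 pp2:3 pp3:1
Op 5: write(P0, v0, 160). refcount(pp3)=1 -> write in place. 4 ppages; refcounts: pp0:2 pp1:3 pp2:3 pp3:1
P0: v1 -> pp1 = 37
P1: v1 -> pp1 = 37
P2: v1 -> pp1 = 37

Answer: 37 37 37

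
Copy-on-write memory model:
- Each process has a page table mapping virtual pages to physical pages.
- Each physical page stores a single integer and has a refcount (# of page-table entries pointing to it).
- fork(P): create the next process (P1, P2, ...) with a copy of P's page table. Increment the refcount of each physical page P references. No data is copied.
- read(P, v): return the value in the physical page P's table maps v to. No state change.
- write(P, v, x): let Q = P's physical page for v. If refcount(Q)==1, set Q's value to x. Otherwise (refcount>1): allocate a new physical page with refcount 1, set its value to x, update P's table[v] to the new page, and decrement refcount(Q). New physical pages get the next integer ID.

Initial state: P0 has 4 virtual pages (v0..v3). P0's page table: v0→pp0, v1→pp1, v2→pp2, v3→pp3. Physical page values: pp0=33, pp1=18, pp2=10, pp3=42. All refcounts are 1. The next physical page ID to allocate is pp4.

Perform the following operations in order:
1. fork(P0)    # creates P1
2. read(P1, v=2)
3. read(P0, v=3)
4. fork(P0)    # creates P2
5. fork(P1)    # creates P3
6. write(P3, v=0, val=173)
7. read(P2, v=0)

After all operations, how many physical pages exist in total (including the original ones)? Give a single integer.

Op 1: fork(P0) -> P1. 4 ppages; refcounts: pp0:2 pp1:2 pp2:2 pp3:2
Op 2: read(P1, v2) -> 10. No state change.
Op 3: read(P0, v3) -> 42. No state change.
Op 4: fork(P0) -> P2. 4 ppages; refcounts: pp0:3 pp1:3 pp2:3 pp3:3
Op 5: fork(P1) -> P3. 4 ppages; refcounts: pp0:4 pp1:4 pp2:4 pp3:4
Op 6: write(P3, v0, 173). refcount(pp0)=4>1 -> COPY to pp4. 5 ppages; refcounts: pp0:3 pp1:4 pp2:4 pp3:4 pp4:1
Op 7: read(P2, v0) -> 33. No state change.

Answer: 5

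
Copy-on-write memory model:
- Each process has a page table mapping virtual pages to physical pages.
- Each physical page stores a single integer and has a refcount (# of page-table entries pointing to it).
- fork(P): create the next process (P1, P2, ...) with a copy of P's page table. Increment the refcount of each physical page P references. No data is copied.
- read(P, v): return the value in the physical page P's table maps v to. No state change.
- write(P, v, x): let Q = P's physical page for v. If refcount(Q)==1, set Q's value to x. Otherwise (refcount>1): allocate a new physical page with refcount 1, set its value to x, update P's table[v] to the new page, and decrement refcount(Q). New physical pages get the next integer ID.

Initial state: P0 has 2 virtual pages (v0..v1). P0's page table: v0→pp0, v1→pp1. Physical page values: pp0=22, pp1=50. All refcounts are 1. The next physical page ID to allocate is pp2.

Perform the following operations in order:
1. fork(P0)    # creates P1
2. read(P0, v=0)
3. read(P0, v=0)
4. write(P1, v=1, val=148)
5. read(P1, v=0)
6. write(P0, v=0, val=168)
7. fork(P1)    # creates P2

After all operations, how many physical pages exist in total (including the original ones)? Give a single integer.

Answer: 4

Derivation:
Op 1: fork(P0) -> P1. 2 ppages; refcounts: pp0:2 pp1:2
Op 2: read(P0, v0) -> 22. No state change.
Op 3: read(P0, v0) -> 22. No state change.
Op 4: write(P1, v1, 148). refcount(pp1)=2>1 -> COPY to pp2. 3 ppages; refcounts: pp0:2 pp1:1 pp2:1
Op 5: read(P1, v0) -> 22. No state change.
Op 6: write(P0, v0, 168). refcount(pp0)=2>1 -> COPY to pp3. 4 ppages; refcounts: pp0:1 pp1:1 pp2:1 pp3:1
Op 7: fork(P1) -> P2. 4 ppages; refcounts: pp0:2 pp1:1 pp2:2 pp3:1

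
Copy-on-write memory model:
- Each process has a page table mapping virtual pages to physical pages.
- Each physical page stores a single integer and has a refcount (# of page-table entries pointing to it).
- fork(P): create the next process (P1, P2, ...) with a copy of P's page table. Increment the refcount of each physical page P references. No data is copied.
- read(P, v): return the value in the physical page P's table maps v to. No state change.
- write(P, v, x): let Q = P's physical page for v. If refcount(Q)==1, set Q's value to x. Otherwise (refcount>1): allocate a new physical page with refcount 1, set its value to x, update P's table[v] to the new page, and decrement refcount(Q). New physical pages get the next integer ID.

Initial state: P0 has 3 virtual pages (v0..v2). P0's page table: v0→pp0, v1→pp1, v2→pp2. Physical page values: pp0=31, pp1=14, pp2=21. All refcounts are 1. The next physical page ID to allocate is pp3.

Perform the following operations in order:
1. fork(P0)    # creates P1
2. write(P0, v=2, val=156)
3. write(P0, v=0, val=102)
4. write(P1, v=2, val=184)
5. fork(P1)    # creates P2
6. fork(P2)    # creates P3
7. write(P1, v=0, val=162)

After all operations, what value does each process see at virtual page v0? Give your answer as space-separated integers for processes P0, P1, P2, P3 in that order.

Op 1: fork(P0) -> P1. 3 ppages; refcounts: pp0:2 pp1:2 pp2:2
Op 2: write(P0, v2, 156). refcount(pp2)=2>1 -> COPY to pp3. 4 ppages; refcounts: pp0:2 pp1:2 pp2:1 pp3:1
Op 3: write(P0, v0, 102). refcount(pp0)=2>1 -> COPY to pp4. 5 ppages; refcounts: pp0:1 pp1:2 pp2:1 pp3:1 pp4:1
Op 4: write(P1, v2, 184). refcount(pp2)=1 -> write in place. 5 ppages; refcounts: pp0:1 pp1:2 pp2:1 pp3:1 pp4:1
Op 5: fork(P1) -> P2. 5 ppages; refcounts: pp0:2 pp1:3 pp2:2 pp3:1 pp4:1
Op 6: fork(P2) -> P3. 5 ppages; refcounts: pp0:3 pp1:4 pp2:3 pp3:1 pp4:1
Op 7: write(P1, v0, 162). refcount(pp0)=3>1 -> COPY to pp5. 6 ppages; refcounts: pp0:2 pp1:4 pp2:3 pp3:1 pp4:1 pp5:1
P0: v0 -> pp4 = 102
P1: v0 -> pp5 = 162
P2: v0 -> pp0 = 31
P3: v0 -> pp0 = 31

Answer: 102 162 31 31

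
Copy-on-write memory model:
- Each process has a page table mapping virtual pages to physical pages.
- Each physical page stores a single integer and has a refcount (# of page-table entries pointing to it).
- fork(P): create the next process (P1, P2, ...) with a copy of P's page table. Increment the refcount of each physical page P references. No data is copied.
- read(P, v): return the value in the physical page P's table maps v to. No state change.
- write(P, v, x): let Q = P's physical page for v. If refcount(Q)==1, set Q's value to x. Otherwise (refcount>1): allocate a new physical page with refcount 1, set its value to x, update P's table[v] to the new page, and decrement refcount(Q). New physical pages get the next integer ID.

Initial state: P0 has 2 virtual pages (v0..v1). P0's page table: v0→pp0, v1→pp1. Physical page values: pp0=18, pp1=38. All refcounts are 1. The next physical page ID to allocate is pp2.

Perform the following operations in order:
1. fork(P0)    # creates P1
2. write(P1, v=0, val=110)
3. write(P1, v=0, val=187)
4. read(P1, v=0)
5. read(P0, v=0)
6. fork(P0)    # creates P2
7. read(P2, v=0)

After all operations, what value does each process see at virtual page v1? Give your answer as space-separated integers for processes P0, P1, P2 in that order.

Op 1: fork(P0) -> P1. 2 ppages; refcounts: pp0:2 pp1:2
Op 2: write(P1, v0, 110). refcount(pp0)=2>1 -> COPY to pp2. 3 ppages; refcounts: pp0:1 pp1:2 pp2:1
Op 3: write(P1, v0, 187). refcount(pp2)=1 -> write in place. 3 ppages; refcounts: pp0:1 pp1:2 pp2:1
Op 4: read(P1, v0) -> 187. No state change.
Op 5: read(P0, v0) -> 18. No state change.
Op 6: fork(P0) -> P2. 3 ppages; refcounts: pp0:2 pp1:3 pp2:1
Op 7: read(P2, v0) -> 18. No state change.
P0: v1 -> pp1 = 38
P1: v1 -> pp1 = 38
P2: v1 -> pp1 = 38

Answer: 38 38 38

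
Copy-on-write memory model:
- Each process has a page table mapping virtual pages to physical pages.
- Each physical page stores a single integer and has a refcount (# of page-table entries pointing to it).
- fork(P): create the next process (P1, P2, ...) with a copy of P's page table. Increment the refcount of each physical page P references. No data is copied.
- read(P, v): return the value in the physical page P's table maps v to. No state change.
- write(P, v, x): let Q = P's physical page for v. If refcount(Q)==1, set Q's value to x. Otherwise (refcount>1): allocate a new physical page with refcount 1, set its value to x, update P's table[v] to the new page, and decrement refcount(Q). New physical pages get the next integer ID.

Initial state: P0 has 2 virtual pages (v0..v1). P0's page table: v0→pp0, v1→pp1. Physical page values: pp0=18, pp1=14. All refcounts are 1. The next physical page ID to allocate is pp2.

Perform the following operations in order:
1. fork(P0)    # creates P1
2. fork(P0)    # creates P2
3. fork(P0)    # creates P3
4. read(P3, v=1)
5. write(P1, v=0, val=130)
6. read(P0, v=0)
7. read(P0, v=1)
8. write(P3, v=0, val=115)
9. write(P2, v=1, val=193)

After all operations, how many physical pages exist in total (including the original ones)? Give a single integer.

Op 1: fork(P0) -> P1. 2 ppages; refcounts: pp0:2 pp1:2
Op 2: fork(P0) -> P2. 2 ppages; refcounts: pp0:3 pp1:3
Op 3: fork(P0) -> P3. 2 ppages; refcounts: pp0:4 pp1:4
Op 4: read(P3, v1) -> 14. No state change.
Op 5: write(P1, v0, 130). refcount(pp0)=4>1 -> COPY to pp2. 3 ppages; refcounts: pp0:3 pp1:4 pp2:1
Op 6: read(P0, v0) -> 18. No state change.
Op 7: read(P0, v1) -> 14. No state change.
Op 8: write(P3, v0, 115). refcount(pp0)=3>1 -> COPY to pp3. 4 ppages; refcounts: pp0:2 pp1:4 pp2:1 pp3:1
Op 9: write(P2, v1, 193). refcount(pp1)=4>1 -> COPY to pp4. 5 ppages; refcounts: pp0:2 pp1:3 pp2:1 pp3:1 pp4:1

Answer: 5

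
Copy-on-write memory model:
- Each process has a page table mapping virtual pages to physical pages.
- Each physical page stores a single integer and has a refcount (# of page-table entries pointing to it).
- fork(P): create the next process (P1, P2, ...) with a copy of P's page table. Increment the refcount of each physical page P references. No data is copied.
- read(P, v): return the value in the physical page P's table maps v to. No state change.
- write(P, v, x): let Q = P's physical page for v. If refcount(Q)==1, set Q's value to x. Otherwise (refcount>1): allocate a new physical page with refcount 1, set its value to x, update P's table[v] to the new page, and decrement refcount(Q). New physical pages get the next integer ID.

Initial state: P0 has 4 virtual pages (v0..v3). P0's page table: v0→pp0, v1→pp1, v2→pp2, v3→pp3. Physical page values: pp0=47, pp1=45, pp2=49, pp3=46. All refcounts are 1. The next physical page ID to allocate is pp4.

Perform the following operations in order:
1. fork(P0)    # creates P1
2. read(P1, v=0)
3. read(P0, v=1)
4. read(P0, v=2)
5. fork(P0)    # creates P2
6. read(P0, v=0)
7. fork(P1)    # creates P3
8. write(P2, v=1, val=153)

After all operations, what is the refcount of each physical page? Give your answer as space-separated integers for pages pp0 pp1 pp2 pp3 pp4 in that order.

Answer: 4 3 4 4 1

Derivation:
Op 1: fork(P0) -> P1. 4 ppages; refcounts: pp0:2 pp1:2 pp2:2 pp3:2
Op 2: read(P1, v0) -> 47. No state change.
Op 3: read(P0, v1) -> 45. No state change.
Op 4: read(P0, v2) -> 49. No state change.
Op 5: fork(P0) -> P2. 4 ppages; refcounts: pp0:3 pp1:3 pp2:3 pp3:3
Op 6: read(P0, v0) -> 47. No state change.
Op 7: fork(P1) -> P3. 4 ppages; refcounts: pp0:4 pp1:4 pp2:4 pp3:4
Op 8: write(P2, v1, 153). refcount(pp1)=4>1 -> COPY to pp4. 5 ppages; refcounts: pp0:4 pp1:3 pp2:4 pp3:4 pp4:1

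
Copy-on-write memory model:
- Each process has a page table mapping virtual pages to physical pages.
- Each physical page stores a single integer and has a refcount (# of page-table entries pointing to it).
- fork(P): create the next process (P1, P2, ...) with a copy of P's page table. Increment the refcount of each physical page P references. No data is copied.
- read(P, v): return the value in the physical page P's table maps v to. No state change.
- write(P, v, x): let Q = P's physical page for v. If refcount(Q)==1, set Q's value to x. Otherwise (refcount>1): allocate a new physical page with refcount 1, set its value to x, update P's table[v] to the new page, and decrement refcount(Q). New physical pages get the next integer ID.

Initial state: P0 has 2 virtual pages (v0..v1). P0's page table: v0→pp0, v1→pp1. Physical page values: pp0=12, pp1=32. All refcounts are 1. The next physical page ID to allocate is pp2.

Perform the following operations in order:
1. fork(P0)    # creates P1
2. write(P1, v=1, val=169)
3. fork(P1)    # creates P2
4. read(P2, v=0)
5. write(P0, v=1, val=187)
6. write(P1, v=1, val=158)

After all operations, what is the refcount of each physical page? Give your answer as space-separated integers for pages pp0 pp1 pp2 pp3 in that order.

Op 1: fork(P0) -> P1. 2 ppages; refcounts: pp0:2 pp1:2
Op 2: write(P1, v1, 169). refcount(pp1)=2>1 -> COPY to pp2. 3 ppages; refcounts: pp0:2 pp1:1 pp2:1
Op 3: fork(P1) -> P2. 3 ppages; refcounts: pp0:3 pp1:1 pp2:2
Op 4: read(P2, v0) -> 12. No state change.
Op 5: write(P0, v1, 187). refcount(pp1)=1 -> write in place. 3 ppages; refcounts: pp0:3 pp1:1 pp2:2
Op 6: write(P1, v1, 158). refcount(pp2)=2>1 -> COPY to pp3. 4 ppages; refcounts: pp0:3 pp1:1 pp2:1 pp3:1

Answer: 3 1 1 1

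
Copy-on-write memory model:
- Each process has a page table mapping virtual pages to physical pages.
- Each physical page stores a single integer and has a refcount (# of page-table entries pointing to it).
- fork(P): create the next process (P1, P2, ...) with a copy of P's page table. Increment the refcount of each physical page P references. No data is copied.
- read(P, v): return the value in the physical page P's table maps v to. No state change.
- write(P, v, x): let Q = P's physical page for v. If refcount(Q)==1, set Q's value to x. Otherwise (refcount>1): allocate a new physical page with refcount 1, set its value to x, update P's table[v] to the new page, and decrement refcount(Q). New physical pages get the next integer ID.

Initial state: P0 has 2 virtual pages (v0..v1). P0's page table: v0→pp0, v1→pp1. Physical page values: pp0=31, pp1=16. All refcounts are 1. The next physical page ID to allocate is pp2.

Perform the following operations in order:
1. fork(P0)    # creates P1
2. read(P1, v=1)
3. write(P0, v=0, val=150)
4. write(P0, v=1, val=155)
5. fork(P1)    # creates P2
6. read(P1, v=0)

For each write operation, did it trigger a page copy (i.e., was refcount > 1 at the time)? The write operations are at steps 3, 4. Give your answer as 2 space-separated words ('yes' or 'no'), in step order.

Op 1: fork(P0) -> P1. 2 ppages; refcounts: pp0:2 pp1:2
Op 2: read(P1, v1) -> 16. No state change.
Op 3: write(P0, v0, 150). refcount(pp0)=2>1 -> COPY to pp2. 3 ppages; refcounts: pp0:1 pp1:2 pp2:1
Op 4: write(P0, v1, 155). refcount(pp1)=2>1 -> COPY to pp3. 4 ppages; refcounts: pp0:1 pp1:1 pp2:1 pp3:1
Op 5: fork(P1) -> P2. 4 ppages; refcounts: pp0:2 pp1:2 pp2:1 pp3:1
Op 6: read(P1, v0) -> 31. No state change.

yes yes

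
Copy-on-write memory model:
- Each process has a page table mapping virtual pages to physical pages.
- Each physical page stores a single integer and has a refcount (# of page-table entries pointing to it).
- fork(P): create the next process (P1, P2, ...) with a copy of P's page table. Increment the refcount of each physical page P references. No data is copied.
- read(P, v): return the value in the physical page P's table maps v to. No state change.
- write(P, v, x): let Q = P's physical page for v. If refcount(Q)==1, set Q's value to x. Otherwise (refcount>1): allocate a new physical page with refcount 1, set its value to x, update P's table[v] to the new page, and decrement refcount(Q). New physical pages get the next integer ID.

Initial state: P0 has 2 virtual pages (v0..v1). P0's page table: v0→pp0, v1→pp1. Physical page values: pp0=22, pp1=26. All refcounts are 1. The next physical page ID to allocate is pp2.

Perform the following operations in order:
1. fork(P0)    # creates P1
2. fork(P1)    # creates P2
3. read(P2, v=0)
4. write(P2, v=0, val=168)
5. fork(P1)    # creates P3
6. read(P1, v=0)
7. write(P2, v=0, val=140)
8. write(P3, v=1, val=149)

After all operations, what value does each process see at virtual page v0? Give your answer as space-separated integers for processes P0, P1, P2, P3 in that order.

Op 1: fork(P0) -> P1. 2 ppages; refcounts: pp0:2 pp1:2
Op 2: fork(P1) -> P2. 2 ppages; refcounts: pp0:3 pp1:3
Op 3: read(P2, v0) -> 22. No state change.
Op 4: write(P2, v0, 168). refcount(pp0)=3>1 -> COPY to pp2. 3 ppages; refcounts: pp0:2 pp1:3 pp2:1
Op 5: fork(P1) -> P3. 3 ppages; refcounts: pp0:3 pp1:4 pp2:1
Op 6: read(P1, v0) -> 22. No state change.
Op 7: write(P2, v0, 140). refcount(pp2)=1 -> write in place. 3 ppages; refcounts: pp0:3 pp1:4 pp2:1
Op 8: write(P3, v1, 149). refcount(pp1)=4>1 -> COPY to pp3. 4 ppages; refcounts: pp0:3 pp1:3 pp2:1 pp3:1
P0: v0 -> pp0 = 22
P1: v0 -> pp0 = 22
P2: v0 -> pp2 = 140
P3: v0 -> pp0 = 22

Answer: 22 22 140 22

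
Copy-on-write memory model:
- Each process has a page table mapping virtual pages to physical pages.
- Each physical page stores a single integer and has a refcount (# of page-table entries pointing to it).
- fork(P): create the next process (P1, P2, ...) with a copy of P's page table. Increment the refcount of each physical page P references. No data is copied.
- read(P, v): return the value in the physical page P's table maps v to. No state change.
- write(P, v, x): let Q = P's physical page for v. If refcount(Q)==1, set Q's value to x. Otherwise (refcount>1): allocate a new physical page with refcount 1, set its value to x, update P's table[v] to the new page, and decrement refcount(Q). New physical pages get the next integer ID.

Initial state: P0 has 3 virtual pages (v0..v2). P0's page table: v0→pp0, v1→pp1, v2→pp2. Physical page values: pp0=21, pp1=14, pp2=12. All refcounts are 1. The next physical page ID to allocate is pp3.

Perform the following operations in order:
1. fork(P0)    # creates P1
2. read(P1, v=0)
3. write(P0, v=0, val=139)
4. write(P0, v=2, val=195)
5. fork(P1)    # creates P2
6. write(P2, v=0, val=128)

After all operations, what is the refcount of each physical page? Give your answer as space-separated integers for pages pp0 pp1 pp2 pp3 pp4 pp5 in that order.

Op 1: fork(P0) -> P1. 3 ppages; refcounts: pp0:2 pp1:2 pp2:2
Op 2: read(P1, v0) -> 21. No state change.
Op 3: write(P0, v0, 139). refcount(pp0)=2>1 -> COPY to pp3. 4 ppages; refcounts: pp0:1 pp1:2 pp2:2 pp3:1
Op 4: write(P0, v2, 195). refcount(pp2)=2>1 -> COPY to pp4. 5 ppages; refcounts: pp0:1 pp1:2 pp2:1 pp3:1 pp4:1
Op 5: fork(P1) -> P2. 5 ppages; refcounts: pp0:2 pp1:3 pp2:2 pp3:1 pp4:1
Op 6: write(P2, v0, 128). refcount(pp0)=2>1 -> COPY to pp5. 6 ppages; refcounts: pp0:1 pp1:3 pp2:2 pp3:1 pp4:1 pp5:1

Answer: 1 3 2 1 1 1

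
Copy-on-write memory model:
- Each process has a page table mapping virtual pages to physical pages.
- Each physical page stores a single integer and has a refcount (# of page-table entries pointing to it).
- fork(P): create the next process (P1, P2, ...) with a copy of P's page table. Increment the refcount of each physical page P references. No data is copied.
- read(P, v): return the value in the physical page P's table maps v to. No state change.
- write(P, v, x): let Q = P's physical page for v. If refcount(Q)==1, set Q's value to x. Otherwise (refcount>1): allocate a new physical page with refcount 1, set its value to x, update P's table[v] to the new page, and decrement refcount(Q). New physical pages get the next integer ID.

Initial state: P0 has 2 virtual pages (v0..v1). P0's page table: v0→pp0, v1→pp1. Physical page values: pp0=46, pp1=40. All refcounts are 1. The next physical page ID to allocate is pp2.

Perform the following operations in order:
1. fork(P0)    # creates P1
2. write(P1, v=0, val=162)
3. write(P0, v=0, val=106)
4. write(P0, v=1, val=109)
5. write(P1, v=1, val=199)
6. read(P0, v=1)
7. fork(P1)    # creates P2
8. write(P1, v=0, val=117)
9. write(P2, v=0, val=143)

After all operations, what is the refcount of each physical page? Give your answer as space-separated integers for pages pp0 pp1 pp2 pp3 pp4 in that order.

Op 1: fork(P0) -> P1. 2 ppages; refcounts: pp0:2 pp1:2
Op 2: write(P1, v0, 162). refcount(pp0)=2>1 -> COPY to pp2. 3 ppages; refcounts: pp0:1 pp1:2 pp2:1
Op 3: write(P0, v0, 106). refcount(pp0)=1 -> write in place. 3 ppages; refcounts: pp0:1 pp1:2 pp2:1
Op 4: write(P0, v1, 109). refcount(pp1)=2>1 -> COPY to pp3. 4 ppages; refcounts: pp0:1 pp1:1 pp2:1 pp3:1
Op 5: write(P1, v1, 199). refcount(pp1)=1 -> write in place. 4 ppages; refcounts: pp0:1 pp1:1 pp2:1 pp3:1
Op 6: read(P0, v1) -> 109. No state change.
Op 7: fork(P1) -> P2. 4 ppages; refcounts: pp0:1 pp1:2 pp2:2 pp3:1
Op 8: write(P1, v0, 117). refcount(pp2)=2>1 -> COPY to pp4. 5 ppages; refcounts: pp0:1 pp1:2 pp2:1 pp3:1 pp4:1
Op 9: write(P2, v0, 143). refcount(pp2)=1 -> write in place. 5 ppages; refcounts: pp0:1 pp1:2 pp2:1 pp3:1 pp4:1

Answer: 1 2 1 1 1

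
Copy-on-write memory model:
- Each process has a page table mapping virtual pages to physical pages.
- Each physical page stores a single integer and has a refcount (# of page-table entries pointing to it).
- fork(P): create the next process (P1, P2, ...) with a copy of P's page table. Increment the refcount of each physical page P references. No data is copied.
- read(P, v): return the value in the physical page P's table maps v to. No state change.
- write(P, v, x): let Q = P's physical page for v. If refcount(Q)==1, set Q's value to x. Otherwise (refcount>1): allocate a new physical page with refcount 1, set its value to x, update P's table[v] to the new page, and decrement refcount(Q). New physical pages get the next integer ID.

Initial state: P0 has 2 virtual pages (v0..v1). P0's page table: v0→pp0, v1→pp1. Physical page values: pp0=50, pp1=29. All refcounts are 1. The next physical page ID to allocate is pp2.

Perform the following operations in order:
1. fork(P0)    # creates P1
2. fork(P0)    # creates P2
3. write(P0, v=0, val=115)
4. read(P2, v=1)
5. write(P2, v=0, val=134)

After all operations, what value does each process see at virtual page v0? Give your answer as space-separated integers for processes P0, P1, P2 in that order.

Op 1: fork(P0) -> P1. 2 ppages; refcounts: pp0:2 pp1:2
Op 2: fork(P0) -> P2. 2 ppages; refcounts: pp0:3 pp1:3
Op 3: write(P0, v0, 115). refcount(pp0)=3>1 -> COPY to pp2. 3 ppages; refcounts: pp0:2 pp1:3 pp2:1
Op 4: read(P2, v1) -> 29. No state change.
Op 5: write(P2, v0, 134). refcount(pp0)=2>1 -> COPY to pp3. 4 ppages; refcounts: pp0:1 pp1:3 pp2:1 pp3:1
P0: v0 -> pp2 = 115
P1: v0 -> pp0 = 50
P2: v0 -> pp3 = 134

Answer: 115 50 134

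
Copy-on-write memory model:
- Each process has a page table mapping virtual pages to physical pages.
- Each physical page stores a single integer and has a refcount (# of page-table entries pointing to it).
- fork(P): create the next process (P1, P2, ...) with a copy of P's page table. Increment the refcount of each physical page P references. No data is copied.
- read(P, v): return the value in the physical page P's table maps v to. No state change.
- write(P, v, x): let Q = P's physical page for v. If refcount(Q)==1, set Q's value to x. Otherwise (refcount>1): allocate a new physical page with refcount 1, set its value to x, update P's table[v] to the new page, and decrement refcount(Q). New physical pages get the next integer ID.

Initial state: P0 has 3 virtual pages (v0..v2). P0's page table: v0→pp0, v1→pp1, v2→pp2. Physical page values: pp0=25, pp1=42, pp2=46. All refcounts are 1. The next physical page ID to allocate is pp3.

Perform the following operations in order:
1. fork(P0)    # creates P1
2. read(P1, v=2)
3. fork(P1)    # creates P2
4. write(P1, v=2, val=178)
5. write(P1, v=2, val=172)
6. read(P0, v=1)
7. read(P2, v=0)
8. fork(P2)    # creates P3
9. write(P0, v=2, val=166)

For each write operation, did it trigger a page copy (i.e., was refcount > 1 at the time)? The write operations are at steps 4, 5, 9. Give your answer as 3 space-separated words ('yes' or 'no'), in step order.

Op 1: fork(P0) -> P1. 3 ppages; refcounts: pp0:2 pp1:2 pp2:2
Op 2: read(P1, v2) -> 46. No state change.
Op 3: fork(P1) -> P2. 3 ppages; refcounts: pp0:3 pp1:3 pp2:3
Op 4: write(P1, v2, 178). refcount(pp2)=3>1 -> COPY to pp3. 4 ppages; refcounts: pp0:3 pp1:3 pp2:2 pp3:1
Op 5: write(P1, v2, 172). refcount(pp3)=1 -> write in place. 4 ppages; refcounts: pp0:3 pp1:3 pp2:2 pp3:1
Op 6: read(P0, v1) -> 42. No state change.
Op 7: read(P2, v0) -> 25. No state change.
Op 8: fork(P2) -> P3. 4 ppages; refcounts: pp0:4 pp1:4 pp2:3 pp3:1
Op 9: write(P0, v2, 166). refcount(pp2)=3>1 -> COPY to pp4. 5 ppages; refcounts: pp0:4 pp1:4 pp2:2 pp3:1 pp4:1

yes no yes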